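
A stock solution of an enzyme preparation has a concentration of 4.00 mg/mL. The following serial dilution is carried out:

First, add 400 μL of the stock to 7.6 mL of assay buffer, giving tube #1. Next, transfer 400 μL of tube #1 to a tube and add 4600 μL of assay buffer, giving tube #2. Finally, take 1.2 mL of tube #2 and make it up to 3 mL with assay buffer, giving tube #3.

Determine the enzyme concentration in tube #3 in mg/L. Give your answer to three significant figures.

6.40 mg/L

Step 1: 400 μL + 7.6 mL = 8000 μL total → factor 8000/400 = 20
Step 2: 400 μL + 4600 μL = 5000 μL total → factor 5000/400 = 12.5
Step 3: 1.2 mL brought to 3 mL → factor 3/1.2 = 2.5
Overall dilution factor = 20 × 12.5 × 2.5 = 625
Final = 4.00 mg/mL / 625 = 0.006400 mg/mL = 6.40 mg/L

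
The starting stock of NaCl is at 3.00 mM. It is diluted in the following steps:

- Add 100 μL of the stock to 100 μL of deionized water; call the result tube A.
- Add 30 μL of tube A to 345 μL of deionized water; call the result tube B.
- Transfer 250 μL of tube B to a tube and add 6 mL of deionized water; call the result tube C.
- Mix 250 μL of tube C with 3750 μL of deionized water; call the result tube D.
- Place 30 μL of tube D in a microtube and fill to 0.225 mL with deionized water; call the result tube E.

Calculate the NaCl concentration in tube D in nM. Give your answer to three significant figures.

300 nM

Step 1: 100 μL + 100 μL = 200 μL total → factor 200/100 = 2
Step 2: 30 μL + 345 μL = 375 μL total → factor 375/30 = 12.5
Step 3: 250 μL + 6 mL = 6250 μL total → factor 6250/250 = 25
Step 4: 250 μL + 3750 μL = 4000 μL total → factor 4000/250 = 16
Dilution factor through tube D = 2 × 12.5 × 25 × 16 = 10000
[tube D] = 3.00 mM / 10000 = 0.0003000 mM = 300 nM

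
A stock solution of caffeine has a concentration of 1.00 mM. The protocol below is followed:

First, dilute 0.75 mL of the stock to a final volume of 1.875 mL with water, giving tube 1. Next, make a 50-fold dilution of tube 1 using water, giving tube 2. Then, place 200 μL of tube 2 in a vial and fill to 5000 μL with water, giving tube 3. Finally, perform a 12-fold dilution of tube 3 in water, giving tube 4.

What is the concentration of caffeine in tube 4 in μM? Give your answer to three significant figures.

Step 1: 0.75 mL brought to 1.875 mL → factor 1.875/0.75 = 2.5
Step 2: 50-fold → factor 50
Step 3: 200 μL brought to 5000 μL → factor 5000/200 = 25
Step 4: 12-fold → factor 12
Overall dilution factor = 2.5 × 50 × 25 × 12 = 37500
Final = 1.00 mM / 37500 = 2.667 × 10^-5 mM = 0.0267 μM

0.0267 μM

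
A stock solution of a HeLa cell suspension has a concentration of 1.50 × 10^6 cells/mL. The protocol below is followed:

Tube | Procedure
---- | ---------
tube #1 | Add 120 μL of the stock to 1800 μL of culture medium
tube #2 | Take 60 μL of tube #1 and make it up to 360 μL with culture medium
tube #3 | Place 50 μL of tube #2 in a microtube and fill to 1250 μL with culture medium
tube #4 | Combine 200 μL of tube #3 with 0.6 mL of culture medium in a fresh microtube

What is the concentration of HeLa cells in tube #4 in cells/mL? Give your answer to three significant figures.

Step 1: 120 μL + 1800 μL = 1920 μL total → factor 1920/120 = 16
Step 2: 60 μL brought to 360 μL → factor 360/60 = 6
Step 3: 50 μL brought to 1250 μL → factor 1250/50 = 25
Step 4: 200 μL + 0.6 mL = 800 μL total → factor 800/200 = 4
Overall dilution factor = 16 × 6 × 25 × 4 = 9600
Final = 1.50 × 10^6 cells/mL / 9600 = 156 cells/mL

156 cells/mL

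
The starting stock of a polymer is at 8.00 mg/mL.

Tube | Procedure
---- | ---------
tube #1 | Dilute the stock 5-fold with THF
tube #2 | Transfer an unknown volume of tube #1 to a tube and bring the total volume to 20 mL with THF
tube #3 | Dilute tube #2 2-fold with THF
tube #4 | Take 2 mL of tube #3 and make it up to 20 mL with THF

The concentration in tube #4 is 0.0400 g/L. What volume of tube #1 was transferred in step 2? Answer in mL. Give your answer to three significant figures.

10.0 mL

Step 1: 5-fold → factor 5
Step 2: v brought to 20 mL → factor = 20 mL/v
Step 3: 2-fold → factor 2
Step 4: 2 mL brought to 20 mL → factor 20/2 = 10
Product of known-step factors = 100
Overall factor = 8.00 mg/mL / (0.0400 g/L) = 200
Step-2 factor = 200 / 100 = 2
v = 20 mL / 2 = 10.0 mL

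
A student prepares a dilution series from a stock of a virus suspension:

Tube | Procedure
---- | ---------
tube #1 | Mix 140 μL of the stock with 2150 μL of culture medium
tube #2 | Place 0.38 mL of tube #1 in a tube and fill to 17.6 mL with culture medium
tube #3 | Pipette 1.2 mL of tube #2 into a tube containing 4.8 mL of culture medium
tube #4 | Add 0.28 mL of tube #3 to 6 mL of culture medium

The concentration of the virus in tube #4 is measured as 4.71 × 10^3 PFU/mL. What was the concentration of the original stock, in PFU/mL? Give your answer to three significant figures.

4.00 × 10^8 PFU/mL

Step 1: 140 μL + 2150 μL = 2290 μL total → factor 2290/140 = 16.357
Step 2: 0.38 mL brought to 17.6 mL → factor 17.6/0.38 = 46.316
Step 3: 1.2 mL + 4.8 mL = 6 mL total → factor 6/1.2 = 5
Step 4: 0.28 mL + 6 mL = 6.28 mL total → factor 6.28/0.28 = 22.429
Overall dilution factor = 16.357 × 46.316 × 5 × 22.429 = 84959
Stock = 4.71 × 10^3 PFU/mL × 84959 = 4.00 × 10^8 PFU/mL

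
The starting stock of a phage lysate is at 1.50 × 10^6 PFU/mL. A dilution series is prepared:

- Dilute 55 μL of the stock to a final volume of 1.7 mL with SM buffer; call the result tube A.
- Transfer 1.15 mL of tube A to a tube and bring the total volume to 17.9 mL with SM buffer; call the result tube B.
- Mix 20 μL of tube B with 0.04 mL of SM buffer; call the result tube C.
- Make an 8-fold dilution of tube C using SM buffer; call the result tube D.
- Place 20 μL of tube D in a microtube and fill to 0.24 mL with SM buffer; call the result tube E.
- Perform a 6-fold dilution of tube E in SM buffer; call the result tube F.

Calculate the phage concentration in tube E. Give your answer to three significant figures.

Step 1: 55 μL brought to 1.7 mL → factor 1700/55 = 30.909
Step 2: 1.15 mL brought to 17.9 mL → factor 17.9/1.15 = 15.565
Step 3: 20 μL + 0.04 mL = 60 μL total → factor 60/20 = 3
Step 4: 8-fold → factor 8
Step 5: 20 μL brought to 0.24 mL → factor 240/20 = 12
Dilution factor through tube E = 30.909 × 15.565 × 3 × 8 × 12 = 1.3856 × 10^5
[tube E] = 1.50 × 10^6 PFU/mL / 1.3856 × 10^5 = 10.8 PFU/mL

10.8 PFU/mL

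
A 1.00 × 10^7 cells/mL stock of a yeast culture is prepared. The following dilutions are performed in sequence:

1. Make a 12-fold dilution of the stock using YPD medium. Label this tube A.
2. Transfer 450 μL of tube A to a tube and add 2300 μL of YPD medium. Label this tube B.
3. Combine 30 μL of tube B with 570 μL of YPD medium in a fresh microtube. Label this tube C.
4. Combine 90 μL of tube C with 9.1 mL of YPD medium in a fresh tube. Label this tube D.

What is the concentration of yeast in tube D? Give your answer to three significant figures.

Step 1: 12-fold → factor 12
Step 2: 450 μL + 2300 μL = 2750 μL total → factor 2750/450 = 6.1111
Step 3: 30 μL + 570 μL = 600 μL total → factor 600/30 = 20
Step 4: 90 μL + 9.1 mL = 9190 μL total → factor 9190/90 = 102.11
Overall dilution factor = 12 × 6.1111 × 20 × 102.11 = 1.4976 × 10^5
Final = 1.00 × 10^7 cells/mL / 1.4976 × 10^5 = 66.8 cells/mL

66.8 cells/mL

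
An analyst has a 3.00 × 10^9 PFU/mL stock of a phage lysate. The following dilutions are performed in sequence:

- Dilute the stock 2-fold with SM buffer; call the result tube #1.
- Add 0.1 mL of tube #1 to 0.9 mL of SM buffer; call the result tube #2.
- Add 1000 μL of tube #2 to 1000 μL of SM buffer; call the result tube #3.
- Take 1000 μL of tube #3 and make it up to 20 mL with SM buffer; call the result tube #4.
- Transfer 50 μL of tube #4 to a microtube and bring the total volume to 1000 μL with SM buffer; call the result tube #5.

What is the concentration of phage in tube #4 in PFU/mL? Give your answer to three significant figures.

3.75 × 10^6 PFU/mL

Step 1: 2-fold → factor 2
Step 2: 0.1 mL + 0.9 mL = 1 mL total → factor 1/0.1 = 10
Step 3: 1000 μL + 1000 μL = 2000 μL total → factor 2000/1000 = 2
Step 4: 1000 μL brought to 20 mL → factor 20000/1000 = 20
Dilution factor through tube #4 = 2 × 10 × 2 × 20 = 800
[tube #4] = 3.00 × 10^9 PFU/mL / 800 = 3.75 × 10^6 PFU/mL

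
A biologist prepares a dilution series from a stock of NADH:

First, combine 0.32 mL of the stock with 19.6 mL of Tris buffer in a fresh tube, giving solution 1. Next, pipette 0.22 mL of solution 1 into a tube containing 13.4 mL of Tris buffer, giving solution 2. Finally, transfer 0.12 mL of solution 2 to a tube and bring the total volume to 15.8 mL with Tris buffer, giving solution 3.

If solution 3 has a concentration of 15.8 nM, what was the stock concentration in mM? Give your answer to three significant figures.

Step 1: 0.32 mL + 19.6 mL = 19.92 mL total → factor 19.92/0.32 = 62.25
Step 2: 0.22 mL + 13.4 mL = 13.62 mL total → factor 13.62/0.22 = 61.909
Step 3: 0.12 mL brought to 15.8 mL → factor 15.8/0.12 = 131.67
Overall dilution factor = 62.25 × 61.909 × 131.67 = 5.0742 × 10^5
Stock = 15.8 nM × 5.0742 × 10^5 = 8.017 × 10^6 nM = 8.02 mM

8.02 mM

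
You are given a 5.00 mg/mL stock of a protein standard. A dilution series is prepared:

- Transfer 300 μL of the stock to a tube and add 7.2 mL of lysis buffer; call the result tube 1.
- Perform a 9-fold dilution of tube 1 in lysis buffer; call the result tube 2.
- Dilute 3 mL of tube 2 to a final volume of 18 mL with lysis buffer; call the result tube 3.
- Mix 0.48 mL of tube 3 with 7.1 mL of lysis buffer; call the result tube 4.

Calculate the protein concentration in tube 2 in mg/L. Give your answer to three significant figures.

22.2 mg/L

Step 1: 300 μL + 7.2 mL = 7500 μL total → factor 7500/300 = 25
Step 2: 9-fold → factor 9
Dilution factor through tube 2 = 25 × 9 = 225
[tube 2] = 5.00 mg/mL / 225 = 0.02222 mg/mL = 22.2 mg/L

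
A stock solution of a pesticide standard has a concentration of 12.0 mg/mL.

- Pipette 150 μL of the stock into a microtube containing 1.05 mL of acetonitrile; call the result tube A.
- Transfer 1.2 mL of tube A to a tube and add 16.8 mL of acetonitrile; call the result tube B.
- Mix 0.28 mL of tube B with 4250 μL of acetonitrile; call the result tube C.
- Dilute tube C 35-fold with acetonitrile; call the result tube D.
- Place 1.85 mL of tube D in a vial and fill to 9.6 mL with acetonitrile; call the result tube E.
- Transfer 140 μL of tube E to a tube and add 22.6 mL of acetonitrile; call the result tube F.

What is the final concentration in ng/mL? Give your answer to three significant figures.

Step 1: 150 μL + 1.05 mL = 1200 μL total → factor 1200/150 = 8
Step 2: 1.2 mL + 16.8 mL = 18 mL total → factor 18/1.2 = 15
Step 3: 0.28 mL + 4250 μL = 4.53 mL total → factor 4.53/0.28 = 16.179
Step 4: 35-fold → factor 35
Step 5: 1.85 mL brought to 9.6 mL → factor 9.6/1.85 = 5.1892
Step 6: 140 μL + 22.6 mL = 22740 μL total → factor 22740/140 = 162.43
Overall dilution factor = 8 × 15 × 16.179 × 35 × 5.1892 × 162.43 = 5.7273 × 10^7
Final = 12.0 mg/mL / 5.7273 × 10^7 = 2.095 × 10^-7 mg/mL = 0.210 ng/mL

0.210 ng/mL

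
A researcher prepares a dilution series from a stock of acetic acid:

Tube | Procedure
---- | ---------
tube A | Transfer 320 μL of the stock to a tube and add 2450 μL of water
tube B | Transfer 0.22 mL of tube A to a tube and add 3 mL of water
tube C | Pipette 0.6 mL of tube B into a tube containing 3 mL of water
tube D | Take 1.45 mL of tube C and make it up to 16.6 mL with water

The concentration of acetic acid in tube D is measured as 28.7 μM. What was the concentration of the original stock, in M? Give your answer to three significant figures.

Step 1: 320 μL + 2450 μL = 2770 μL total → factor 2770/320 = 8.6562
Step 2: 0.22 mL + 3 mL = 3.22 mL total → factor 3.22/0.22 = 14.636
Step 3: 0.6 mL + 3 mL = 3.6 mL total → factor 3.6/0.6 = 6
Step 4: 1.45 mL brought to 16.6 mL → factor 16.6/1.45 = 11.448
Overall dilution factor = 8.6562 × 14.636 × 6 × 11.448 = 8702.7
Stock = 28.7 μM × 8702.7 = 2.498 × 10^5 μM = 0.250 M

0.250 M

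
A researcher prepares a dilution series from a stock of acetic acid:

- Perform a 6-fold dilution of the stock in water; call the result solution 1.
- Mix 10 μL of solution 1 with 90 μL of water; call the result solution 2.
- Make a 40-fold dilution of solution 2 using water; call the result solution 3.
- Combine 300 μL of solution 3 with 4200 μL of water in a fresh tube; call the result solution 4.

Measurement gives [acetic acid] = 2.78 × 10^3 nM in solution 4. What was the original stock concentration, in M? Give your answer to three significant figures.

0.100 M

Step 1: 6-fold → factor 6
Step 2: 10 μL + 90 μL = 100 μL total → factor 100/10 = 10
Step 3: 40-fold → factor 40
Step 4: 300 μL + 4200 μL = 4500 μL total → factor 4500/300 = 15
Overall dilution factor = 6 × 10 × 40 × 15 = 36000
Stock = 2.78 × 10^3 nM × 36000 = 1.001 × 10^8 nM = 0.100 M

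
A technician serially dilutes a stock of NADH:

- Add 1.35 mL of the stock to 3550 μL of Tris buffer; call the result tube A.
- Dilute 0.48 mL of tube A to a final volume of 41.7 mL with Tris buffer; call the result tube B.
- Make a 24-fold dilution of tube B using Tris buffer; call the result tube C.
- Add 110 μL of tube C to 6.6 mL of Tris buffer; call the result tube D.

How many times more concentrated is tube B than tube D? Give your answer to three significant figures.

1.46 × 10^3

Step 1: 1.35 mL + 3550 μL = 4.9 mL total → factor 4.9/1.35 = 3.6296
Step 2: 0.48 mL brought to 41.7 mL → factor 41.7/0.48 = 86.875
Step 3: 24-fold → factor 24
Step 4: 110 μL + 6.6 mL = 6710 μL total → factor 6710/110 = 61
Dilution factor to tube B = 315.32; to tube D = 4.6163 × 10^5
[tube B]/[tube D] = (factor to tube D)/(factor to tube B) = 4.6163 × 10^5/315.32 = 1.46 × 10^3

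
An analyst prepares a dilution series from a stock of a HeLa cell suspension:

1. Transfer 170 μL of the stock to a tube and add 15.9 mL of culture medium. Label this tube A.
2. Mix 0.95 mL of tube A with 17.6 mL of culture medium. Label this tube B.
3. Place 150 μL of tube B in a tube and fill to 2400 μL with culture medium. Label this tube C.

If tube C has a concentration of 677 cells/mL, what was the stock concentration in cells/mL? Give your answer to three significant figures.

2.00 × 10^7 cells/mL

Step 1: 170 μL + 15.9 mL = 16070 μL total → factor 16070/170 = 94.529
Step 2: 0.95 mL + 17.6 mL = 18.55 mL total → factor 18.55/0.95 = 19.526
Step 3: 150 μL brought to 2400 μL → factor 2400/150 = 16
Overall dilution factor = 94.529 × 19.526 × 16 = 29533
Stock = 677 cells/mL × 29533 = 2.00 × 10^7 cells/mL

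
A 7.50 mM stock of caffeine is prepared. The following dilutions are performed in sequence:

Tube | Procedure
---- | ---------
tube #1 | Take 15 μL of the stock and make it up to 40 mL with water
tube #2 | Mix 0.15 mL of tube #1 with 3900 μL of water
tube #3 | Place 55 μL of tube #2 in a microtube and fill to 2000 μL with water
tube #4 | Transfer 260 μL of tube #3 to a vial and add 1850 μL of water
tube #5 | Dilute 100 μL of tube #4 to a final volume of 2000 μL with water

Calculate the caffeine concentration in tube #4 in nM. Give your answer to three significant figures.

0.353 nM

Step 1: 15 μL brought to 40 mL → factor 40000/15 = 2666.7
Step 2: 0.15 mL + 3900 μL = 4.05 mL total → factor 4.05/0.15 = 27
Step 3: 55 μL brought to 2000 μL → factor 2000/55 = 36.364
Step 4: 260 μL + 1850 μL = 2110 μL total → factor 2110/260 = 8.1154
Dilution factor through tube #4 = 2666.7 × 27 × 36.364 × 8.1154 = 2.1248 × 10^7
[tube #4] = 7.50 mM / 2.1248 × 10^7 = 3.530 × 10^-7 mM = 0.353 nM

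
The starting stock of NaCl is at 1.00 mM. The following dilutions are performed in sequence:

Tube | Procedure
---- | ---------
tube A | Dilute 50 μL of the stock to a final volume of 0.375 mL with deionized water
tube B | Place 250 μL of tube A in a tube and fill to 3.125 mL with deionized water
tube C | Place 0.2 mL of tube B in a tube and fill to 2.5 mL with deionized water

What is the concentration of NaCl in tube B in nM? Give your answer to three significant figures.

1.07 × 10^4 nM

Step 1: 50 μL brought to 0.375 mL → factor 375/50 = 7.5
Step 2: 250 μL brought to 3.125 mL → factor 3125/250 = 12.5
Dilution factor through tube B = 7.5 × 12.5 = 93.75
[tube B] = 1.00 mM / 93.75 = 0.01067 mM = 1.07 × 10^4 nM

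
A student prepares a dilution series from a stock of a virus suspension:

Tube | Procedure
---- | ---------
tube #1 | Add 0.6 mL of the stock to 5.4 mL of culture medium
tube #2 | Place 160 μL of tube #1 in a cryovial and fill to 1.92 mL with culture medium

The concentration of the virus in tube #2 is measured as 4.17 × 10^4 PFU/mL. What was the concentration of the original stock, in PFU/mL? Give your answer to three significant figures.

5.00 × 10^6 PFU/mL

Step 1: 0.6 mL + 5.4 mL = 6 mL total → factor 6/0.6 = 10
Step 2: 160 μL brought to 1.92 mL → factor 1920/160 = 12
Overall dilution factor = 10 × 12 = 120
Stock = 4.17 × 10^4 PFU/mL × 120 = 5.00 × 10^6 PFU/mL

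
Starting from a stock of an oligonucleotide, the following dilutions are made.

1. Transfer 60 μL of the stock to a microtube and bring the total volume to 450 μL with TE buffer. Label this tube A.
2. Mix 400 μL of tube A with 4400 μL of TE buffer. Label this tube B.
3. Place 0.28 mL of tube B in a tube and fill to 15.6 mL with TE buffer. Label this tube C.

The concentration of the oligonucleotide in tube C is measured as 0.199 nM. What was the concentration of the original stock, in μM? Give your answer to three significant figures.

0.998 μM

Step 1: 60 μL brought to 450 μL → factor 450/60 = 7.5
Step 2: 400 μL + 4400 μL = 4800 μL total → factor 4800/400 = 12
Step 3: 0.28 mL brought to 15.6 mL → factor 15.6/0.28 = 55.714
Overall dilution factor = 7.5 × 12 × 55.714 = 5014.3
Stock = 0.199 nM × 5014.3 = 997.8 nM = 0.998 μM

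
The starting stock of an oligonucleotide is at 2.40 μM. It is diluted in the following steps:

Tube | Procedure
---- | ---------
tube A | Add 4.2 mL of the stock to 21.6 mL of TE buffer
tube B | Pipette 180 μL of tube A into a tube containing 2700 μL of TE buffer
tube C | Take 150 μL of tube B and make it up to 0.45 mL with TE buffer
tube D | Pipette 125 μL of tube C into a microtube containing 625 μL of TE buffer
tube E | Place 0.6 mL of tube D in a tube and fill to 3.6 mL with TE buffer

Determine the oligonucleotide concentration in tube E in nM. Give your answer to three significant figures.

0.226 nM

Step 1: 4.2 mL + 21.6 mL = 25.8 mL total → factor 25.8/4.2 = 6.1429
Step 2: 180 μL + 2700 μL = 2880 μL total → factor 2880/180 = 16
Step 3: 150 μL brought to 0.45 mL → factor 450/150 = 3
Step 4: 125 μL + 625 μL = 750 μL total → factor 750/125 = 6
Step 5: 0.6 mL brought to 3.6 mL → factor 3.6/0.6 = 6
Overall dilution factor = 6.1429 × 16 × 3 × 6 × 6 = 10615
Final = 2.40 μM / 10615 = 0.0002261 μM = 0.226 nM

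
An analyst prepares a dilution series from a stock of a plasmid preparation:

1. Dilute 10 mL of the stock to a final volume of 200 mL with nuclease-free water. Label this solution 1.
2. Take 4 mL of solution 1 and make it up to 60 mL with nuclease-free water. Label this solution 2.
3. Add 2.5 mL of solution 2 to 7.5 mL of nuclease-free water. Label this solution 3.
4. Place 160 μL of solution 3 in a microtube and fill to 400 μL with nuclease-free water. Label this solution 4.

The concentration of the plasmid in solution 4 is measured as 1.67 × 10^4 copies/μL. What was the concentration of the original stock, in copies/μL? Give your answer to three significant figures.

5.01 × 10^7 copies/μL

Step 1: 10 mL brought to 200 mL → factor 200/10 = 20
Step 2: 4 mL brought to 60 mL → factor 60/4 = 15
Step 3: 2.5 mL + 7.5 mL = 10 mL total → factor 10/2.5 = 4
Step 4: 160 μL brought to 400 μL → factor 400/160 = 2.5
Overall dilution factor = 20 × 15 × 4 × 2.5 = 3000
Stock = 1.67 × 10^4 copies/μL × 3000 = 5.01 × 10^7 copies/μL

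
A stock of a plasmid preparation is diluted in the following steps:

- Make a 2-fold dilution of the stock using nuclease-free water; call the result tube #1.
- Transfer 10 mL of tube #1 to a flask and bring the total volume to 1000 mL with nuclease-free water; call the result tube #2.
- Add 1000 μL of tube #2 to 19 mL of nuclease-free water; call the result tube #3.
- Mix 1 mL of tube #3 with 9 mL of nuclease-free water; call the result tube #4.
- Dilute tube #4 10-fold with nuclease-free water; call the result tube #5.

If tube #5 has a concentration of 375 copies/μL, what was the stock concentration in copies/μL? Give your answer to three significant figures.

Step 1: 2-fold → factor 2
Step 2: 10 mL brought to 1000 mL → factor 1000/10 = 100
Step 3: 1000 μL + 19 mL = 20000 μL total → factor 20000/1000 = 20
Step 4: 1 mL + 9 mL = 10 mL total → factor 10/1 = 10
Step 5: 10-fold → factor 10
Overall dilution factor = 2 × 100 × 20 × 10 × 10 = 4 × 10^5
Stock = 375 copies/μL × 4 × 10^5 = 1.50 × 10^8 copies/μL

1.50 × 10^8 copies/μL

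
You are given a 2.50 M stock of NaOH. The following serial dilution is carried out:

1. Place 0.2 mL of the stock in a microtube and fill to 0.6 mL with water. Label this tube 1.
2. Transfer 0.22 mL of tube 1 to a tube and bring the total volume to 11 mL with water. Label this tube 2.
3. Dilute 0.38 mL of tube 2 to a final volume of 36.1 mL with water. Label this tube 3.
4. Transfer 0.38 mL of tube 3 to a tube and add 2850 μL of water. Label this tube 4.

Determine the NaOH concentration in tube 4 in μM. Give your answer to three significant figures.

Step 1: 0.2 mL brought to 0.6 mL → factor 0.6/0.2 = 3
Step 2: 0.22 mL brought to 11 mL → factor 11/0.22 = 50
Step 3: 0.38 mL brought to 36.1 mL → factor 36.1/0.38 = 95
Step 4: 0.38 mL + 2850 μL = 3.23 mL total → factor 3.23/0.38 = 8.5
Overall dilution factor = 3 × 50 × 95 × 8.5 = 1.2112 × 10^5
Final = 2.50 M / 1.2112 × 10^5 = 2.064 × 10^-5 M = 20.6 μM

20.6 μM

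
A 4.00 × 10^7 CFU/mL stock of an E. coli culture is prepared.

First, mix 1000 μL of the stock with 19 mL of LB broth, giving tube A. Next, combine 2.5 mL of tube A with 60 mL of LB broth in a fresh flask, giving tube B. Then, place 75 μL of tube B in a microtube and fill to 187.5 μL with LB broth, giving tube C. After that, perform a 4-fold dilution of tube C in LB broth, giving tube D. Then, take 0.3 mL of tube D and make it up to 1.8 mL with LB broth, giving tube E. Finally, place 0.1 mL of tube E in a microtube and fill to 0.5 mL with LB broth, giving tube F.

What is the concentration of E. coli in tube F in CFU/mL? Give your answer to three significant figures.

267 CFU/mL

Step 1: 1000 μL + 19 mL = 20000 μL total → factor 20000/1000 = 20
Step 2: 2.5 mL + 60 mL = 62.5 mL total → factor 62.5/2.5 = 25
Step 3: 75 μL brought to 187.5 μL → factor 187.5/75 = 2.5
Step 4: 4-fold → factor 4
Step 5: 0.3 mL brought to 1.8 mL → factor 1.8/0.3 = 6
Step 6: 0.1 mL brought to 0.5 mL → factor 0.5/0.1 = 5
Overall dilution factor = 20 × 25 × 2.5 × 4 × 6 × 5 = 1.5 × 10^5
Final = 4.00 × 10^7 CFU/mL / 1.5 × 10^5 = 267 CFU/mL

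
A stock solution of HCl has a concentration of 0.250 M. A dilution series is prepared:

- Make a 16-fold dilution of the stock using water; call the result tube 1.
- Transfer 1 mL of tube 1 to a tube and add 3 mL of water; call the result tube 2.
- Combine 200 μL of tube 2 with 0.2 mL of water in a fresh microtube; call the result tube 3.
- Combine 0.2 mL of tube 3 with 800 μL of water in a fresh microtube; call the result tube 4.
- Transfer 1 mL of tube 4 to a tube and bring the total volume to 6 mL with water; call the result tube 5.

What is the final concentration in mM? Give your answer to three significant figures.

0.0651 mM

Step 1: 16-fold → factor 16
Step 2: 1 mL + 3 mL = 4 mL total → factor 4/1 = 4
Step 3: 200 μL + 0.2 mL = 400 μL total → factor 400/200 = 2
Step 4: 0.2 mL + 800 μL = 1 mL total → factor 1/0.2 = 5
Step 5: 1 mL brought to 6 mL → factor 6/1 = 6
Overall dilution factor = 16 × 4 × 2 × 5 × 6 = 3840
Final = 0.250 M / 3840 = 6.510 × 10^-5 M = 0.0651 mM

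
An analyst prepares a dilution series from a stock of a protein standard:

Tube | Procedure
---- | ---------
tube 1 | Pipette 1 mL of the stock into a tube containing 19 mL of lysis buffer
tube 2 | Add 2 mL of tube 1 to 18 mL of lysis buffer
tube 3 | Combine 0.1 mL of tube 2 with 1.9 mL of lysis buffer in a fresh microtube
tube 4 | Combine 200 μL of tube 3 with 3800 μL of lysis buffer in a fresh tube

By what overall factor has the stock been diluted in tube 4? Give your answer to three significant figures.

Step 1: 1 mL + 19 mL = 20 mL total → factor 20/1 = 20
Step 2: 2 mL + 18 mL = 20 mL total → factor 20/2 = 10
Step 3: 0.1 mL + 1.9 mL = 2 mL total → factor 2/0.1 = 20
Step 4: 200 μL + 3800 μL = 4000 μL total → factor 4000/200 = 20
Overall dilution factor = 20 × 10 × 20 × 20 = 80000

8.00 × 10^4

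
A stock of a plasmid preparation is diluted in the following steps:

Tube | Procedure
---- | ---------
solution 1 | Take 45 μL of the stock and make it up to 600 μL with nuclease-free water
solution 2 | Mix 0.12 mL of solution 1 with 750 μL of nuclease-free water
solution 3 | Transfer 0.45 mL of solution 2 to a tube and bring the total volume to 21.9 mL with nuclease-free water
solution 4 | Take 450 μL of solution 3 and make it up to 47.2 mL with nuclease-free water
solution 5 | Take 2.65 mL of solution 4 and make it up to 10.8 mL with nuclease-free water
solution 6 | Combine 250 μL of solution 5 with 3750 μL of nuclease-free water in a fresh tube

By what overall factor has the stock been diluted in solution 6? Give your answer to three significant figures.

3.22 × 10^7

Step 1: 45 μL brought to 600 μL → factor 600/45 = 13.333
Step 2: 0.12 mL + 750 μL = 0.87 mL total → factor 0.87/0.12 = 7.25
Step 3: 0.45 mL brought to 21.9 mL → factor 21.9/0.45 = 48.667
Step 4: 450 μL brought to 47.2 mL → factor 47200/450 = 104.89
Step 5: 2.65 mL brought to 10.8 mL → factor 10.8/2.65 = 4.0755
Step 6: 250 μL + 3750 μL = 4000 μL total → factor 4000/250 = 16
Overall dilution factor = 13.333 × 7.25 × 48.667 × 104.89 × 4.0755 × 16 = 3.2176 × 10^7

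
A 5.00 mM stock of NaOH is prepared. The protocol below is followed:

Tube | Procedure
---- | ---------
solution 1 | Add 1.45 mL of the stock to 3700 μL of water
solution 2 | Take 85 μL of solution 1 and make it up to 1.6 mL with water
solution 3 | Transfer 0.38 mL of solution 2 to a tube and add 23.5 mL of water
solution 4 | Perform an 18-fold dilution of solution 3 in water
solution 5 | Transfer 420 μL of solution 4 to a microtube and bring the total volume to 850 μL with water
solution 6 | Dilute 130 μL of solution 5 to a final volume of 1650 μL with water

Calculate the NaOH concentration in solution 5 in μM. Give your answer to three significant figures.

Step 1: 1.45 mL + 3700 μL = 5.15 mL total → factor 5.15/1.45 = 3.5517
Step 2: 85 μL brought to 1.6 mL → factor 1600/85 = 18.824
Step 3: 0.38 mL + 23.5 mL = 23.88 mL total → factor 23.88/0.38 = 62.842
Step 4: 18-fold → factor 18
Step 5: 420 μL brought to 850 μL → factor 850/420 = 2.0238
Dilution factor through solution 5 = 3.5517 × 18.824 × 62.842 × 18 × 2.0238 = 1.5305 × 10^5
[solution 5] = 5.00 mM / 1.5305 × 10^5 = 3.267 × 10^-5 mM = 0.0327 μM

0.0327 μM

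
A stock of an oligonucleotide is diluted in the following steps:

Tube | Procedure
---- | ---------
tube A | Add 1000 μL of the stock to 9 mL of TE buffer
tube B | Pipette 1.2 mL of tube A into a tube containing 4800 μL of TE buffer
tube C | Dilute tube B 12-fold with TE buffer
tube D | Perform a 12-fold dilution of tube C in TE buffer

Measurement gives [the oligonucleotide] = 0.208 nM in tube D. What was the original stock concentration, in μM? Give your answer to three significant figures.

Step 1: 1000 μL + 9 mL = 10000 μL total → factor 10000/1000 = 10
Step 2: 1.2 mL + 4800 μL = 6 mL total → factor 6/1.2 = 5
Step 3: 12-fold → factor 12
Step 4: 12-fold → factor 12
Overall dilution factor = 10 × 5 × 12 × 12 = 7200
Stock = 0.208 nM × 7200 = 1498 nM = 1.50 μM

1.50 μM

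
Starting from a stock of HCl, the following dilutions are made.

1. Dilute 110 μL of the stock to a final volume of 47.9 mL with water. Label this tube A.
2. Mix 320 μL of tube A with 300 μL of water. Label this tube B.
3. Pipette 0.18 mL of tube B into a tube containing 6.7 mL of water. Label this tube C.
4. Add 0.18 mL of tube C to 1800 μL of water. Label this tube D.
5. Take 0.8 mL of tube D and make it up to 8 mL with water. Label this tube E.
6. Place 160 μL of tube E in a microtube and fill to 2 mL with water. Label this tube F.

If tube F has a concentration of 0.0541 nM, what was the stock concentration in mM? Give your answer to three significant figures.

2.40 mM

Step 1: 110 μL brought to 47.9 mL → factor 47900/110 = 435.45
Step 2: 320 μL + 300 μL = 620 μL total → factor 620/320 = 1.9375
Step 3: 0.18 mL + 6.7 mL = 6.88 mL total → factor 6.88/0.18 = 38.222
Step 4: 0.18 mL + 1800 μL = 1.98 mL total → factor 1.98/0.18 = 11
Step 5: 0.8 mL brought to 8 mL → factor 8/0.8 = 10
Step 6: 160 μL brought to 2 mL → factor 2000/160 = 12.5
Overall dilution factor = 435.45 × 1.9375 × 38.222 × 11 × 10 × 12.5 = 4.4341 × 10^7
Stock = 0.0541 nM × 4.4341 × 10^7 = 2.399 × 10^6 nM = 2.40 mM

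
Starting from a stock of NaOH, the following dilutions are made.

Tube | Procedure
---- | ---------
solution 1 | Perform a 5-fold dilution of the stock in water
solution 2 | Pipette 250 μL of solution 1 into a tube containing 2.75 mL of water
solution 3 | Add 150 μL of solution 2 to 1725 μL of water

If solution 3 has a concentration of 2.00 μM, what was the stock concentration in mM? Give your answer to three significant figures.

1.50 mM

Step 1: 5-fold → factor 5
Step 2: 250 μL + 2.75 mL = 3000 μL total → factor 3000/250 = 12
Step 3: 150 μL + 1725 μL = 1875 μL total → factor 1875/150 = 12.5
Overall dilution factor = 5 × 12 × 12.5 = 750
Stock = 2.00 μM × 750 = 1500 μM = 1.50 mM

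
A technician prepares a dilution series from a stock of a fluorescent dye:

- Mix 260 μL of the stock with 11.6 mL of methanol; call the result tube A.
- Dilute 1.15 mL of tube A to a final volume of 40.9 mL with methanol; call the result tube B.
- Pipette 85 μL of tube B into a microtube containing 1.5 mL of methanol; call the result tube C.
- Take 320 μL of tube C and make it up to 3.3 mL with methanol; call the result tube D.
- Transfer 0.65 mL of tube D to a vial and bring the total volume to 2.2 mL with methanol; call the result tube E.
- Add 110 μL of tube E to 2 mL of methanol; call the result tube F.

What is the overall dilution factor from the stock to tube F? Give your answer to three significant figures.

Step 1: 260 μL + 11.6 mL = 11860 μL total → factor 11860/260 = 45.615
Step 2: 1.15 mL brought to 40.9 mL → factor 40.9/1.15 = 35.565
Step 3: 85 μL + 1.5 mL = 1585 μL total → factor 1585/85 = 18.647
Step 4: 320 μL brought to 3.3 mL → factor 3300/320 = 10.312
Step 5: 0.65 mL brought to 2.2 mL → factor 2.2/0.65 = 3.3846
Step 6: 110 μL + 2 mL = 2110 μL total → factor 2110/110 = 19.182
Overall dilution factor = 45.615 × 35.565 × 18.647 × 10.312 × 3.3846 × 19.182 = 2.0254 × 10^7

2.03 × 10^7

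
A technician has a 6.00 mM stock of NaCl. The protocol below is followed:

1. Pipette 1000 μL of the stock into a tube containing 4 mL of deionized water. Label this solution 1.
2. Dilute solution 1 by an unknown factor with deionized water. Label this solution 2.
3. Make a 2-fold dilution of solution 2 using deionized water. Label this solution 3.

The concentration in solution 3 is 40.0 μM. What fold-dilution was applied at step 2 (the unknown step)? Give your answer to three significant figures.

Step 1: 1000 μL + 4 mL = 5000 μL total → factor 5000/1000 = 5
Step 2: unknown factor x
Step 3: 2-fold → factor 2
Product of known-step factors = 10
Overall factor = 6.00 mM / (40.0 μM) = 150
x = 150 / 10 = 15.0

15.0-fold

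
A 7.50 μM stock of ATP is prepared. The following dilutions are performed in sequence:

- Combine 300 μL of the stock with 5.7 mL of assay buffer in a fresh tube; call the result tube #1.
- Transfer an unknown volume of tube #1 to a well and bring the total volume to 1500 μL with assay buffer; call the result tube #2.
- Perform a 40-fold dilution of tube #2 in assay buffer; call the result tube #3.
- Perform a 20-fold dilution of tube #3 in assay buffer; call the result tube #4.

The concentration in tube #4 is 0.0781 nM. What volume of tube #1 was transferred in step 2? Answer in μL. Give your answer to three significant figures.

Step 1: 300 μL + 5.7 mL = 6000 μL total → factor 6000/300 = 20
Step 2: v brought to 1500 μL → factor = 1500 μL/v
Step 3: 40-fold → factor 40
Step 4: 20-fold → factor 20
Product of known-step factors = 16000
Overall factor = 7.50 μM / (0.0781 nM) = 96031
Step-2 factor = 96031 / 16000 = 6.0019
v = 1500 μL / 6.0019 = 250 μL

250 μL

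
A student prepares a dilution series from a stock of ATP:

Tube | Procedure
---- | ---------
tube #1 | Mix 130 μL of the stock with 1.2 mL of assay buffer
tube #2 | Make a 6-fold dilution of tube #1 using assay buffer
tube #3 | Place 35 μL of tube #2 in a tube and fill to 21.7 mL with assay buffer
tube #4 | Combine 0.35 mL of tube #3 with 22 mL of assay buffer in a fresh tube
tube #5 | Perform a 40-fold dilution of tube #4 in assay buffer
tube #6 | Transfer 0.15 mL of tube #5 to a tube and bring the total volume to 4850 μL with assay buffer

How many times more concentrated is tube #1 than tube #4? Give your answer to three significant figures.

Step 1: 130 μL + 1.2 mL = 1330 μL total → factor 1330/130 = 10.231
Step 2: 6-fold → factor 6
Step 3: 35 μL brought to 21.7 mL → factor 21700/35 = 620
Step 4: 0.35 mL + 22 mL = 22.35 mL total → factor 22.35/0.35 = 63.857
Dilution factor to tube #1 = 10.231; to tube #4 = 2.4303 × 10^6
[tube #1]/[tube #4] = (factor to tube #4)/(factor to tube #1) = 2.4303 × 10^6/10.231 = 2.38 × 10^5

2.38 × 10^5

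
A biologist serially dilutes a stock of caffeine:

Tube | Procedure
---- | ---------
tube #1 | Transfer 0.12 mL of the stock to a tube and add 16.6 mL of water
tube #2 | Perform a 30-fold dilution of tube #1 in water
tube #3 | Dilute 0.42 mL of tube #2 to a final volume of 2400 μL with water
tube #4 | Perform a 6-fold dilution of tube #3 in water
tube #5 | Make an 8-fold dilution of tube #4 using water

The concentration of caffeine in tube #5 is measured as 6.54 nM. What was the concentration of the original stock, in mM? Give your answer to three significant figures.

7.50 mM

Step 1: 0.12 mL + 16.6 mL = 16.72 mL total → factor 16.72/0.12 = 139.33
Step 2: 30-fold → factor 30
Step 3: 0.42 mL brought to 2400 μL → factor 2.4/0.42 = 5.7143
Step 4: 6-fold → factor 6
Step 5: 8-fold → factor 8
Overall dilution factor = 139.33 × 30 × 5.7143 × 6 × 8 = 1.1465 × 10^6
Stock = 6.54 nM × 1.1465 × 10^6 = 7.498 × 10^6 nM = 7.50 mM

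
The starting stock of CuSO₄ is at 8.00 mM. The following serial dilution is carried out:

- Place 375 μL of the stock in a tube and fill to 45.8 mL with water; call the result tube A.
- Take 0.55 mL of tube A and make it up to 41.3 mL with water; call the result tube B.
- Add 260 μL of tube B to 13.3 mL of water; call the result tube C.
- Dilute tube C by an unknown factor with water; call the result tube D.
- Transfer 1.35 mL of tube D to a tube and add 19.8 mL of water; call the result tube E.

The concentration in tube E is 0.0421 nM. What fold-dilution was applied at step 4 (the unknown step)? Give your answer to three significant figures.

Step 1: 375 μL brought to 45.8 mL → factor 45800/375 = 122.13
Step 2: 0.55 mL brought to 41.3 mL → factor 41.3/0.55 = 75.091
Step 3: 260 μL + 13.3 mL = 13560 μL total → factor 13560/260 = 52.154
Step 4: unknown factor x
Step 5: 1.35 mL + 19.8 mL = 21.15 mL total → factor 21.15/1.35 = 15.667
Product of known-step factors = 7.4935 × 10^6
Overall factor = 8.00 mM / (0.0421 nM) = 1.9002 × 10^8
x = 1.9002 × 10^8 / 7.4935 × 10^6 = 25.4

25.4-fold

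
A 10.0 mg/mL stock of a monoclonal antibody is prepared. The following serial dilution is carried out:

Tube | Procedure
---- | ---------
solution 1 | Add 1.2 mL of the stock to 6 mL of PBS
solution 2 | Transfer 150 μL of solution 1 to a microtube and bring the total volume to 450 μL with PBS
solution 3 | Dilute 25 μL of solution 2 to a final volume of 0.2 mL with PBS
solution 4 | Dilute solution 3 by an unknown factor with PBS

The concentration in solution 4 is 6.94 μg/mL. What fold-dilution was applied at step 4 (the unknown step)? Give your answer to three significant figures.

Step 1: 1.2 mL + 6 mL = 7.2 mL total → factor 7.2/1.2 = 6
Step 2: 150 μL brought to 450 μL → factor 450/150 = 3
Step 3: 25 μL brought to 0.2 mL → factor 200/25 = 8
Step 4: unknown factor x
Product of known-step factors = 144
Overall factor = 10.0 mg/mL / (6.94 μg/mL) = 1440.9
x = 1440.9 / 144 = 10.0

10.0-fold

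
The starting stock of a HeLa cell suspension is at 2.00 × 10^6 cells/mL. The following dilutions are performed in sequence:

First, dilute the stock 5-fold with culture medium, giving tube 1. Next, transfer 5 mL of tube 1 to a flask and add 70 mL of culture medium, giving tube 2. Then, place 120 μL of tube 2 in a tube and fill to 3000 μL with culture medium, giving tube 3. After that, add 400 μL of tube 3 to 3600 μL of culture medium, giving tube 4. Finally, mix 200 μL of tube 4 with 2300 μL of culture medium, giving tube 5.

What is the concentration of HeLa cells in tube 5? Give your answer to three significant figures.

8.53 cells/mL

Step 1: 5-fold → factor 5
Step 2: 5 mL + 70 mL = 75 mL total → factor 75/5 = 15
Step 3: 120 μL brought to 3000 μL → factor 3000/120 = 25
Step 4: 400 μL + 3600 μL = 4000 μL total → factor 4000/400 = 10
Step 5: 200 μL + 2300 μL = 2500 μL total → factor 2500/200 = 12.5
Overall dilution factor = 5 × 15 × 25 × 10 × 12.5 = 2.3438 × 10^5
Final = 2.00 × 10^6 cells/mL / 2.3438 × 10^5 = 8.53 cells/mL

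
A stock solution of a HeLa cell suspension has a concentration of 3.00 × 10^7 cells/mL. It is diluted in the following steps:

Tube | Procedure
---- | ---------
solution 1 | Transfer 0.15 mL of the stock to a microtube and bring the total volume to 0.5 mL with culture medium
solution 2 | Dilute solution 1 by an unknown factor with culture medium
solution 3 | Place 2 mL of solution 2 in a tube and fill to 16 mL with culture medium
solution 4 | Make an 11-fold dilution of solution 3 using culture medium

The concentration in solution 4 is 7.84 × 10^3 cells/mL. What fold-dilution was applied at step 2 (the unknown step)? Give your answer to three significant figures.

Step 1: 0.15 mL brought to 0.5 mL → factor 0.5/0.15 = 3.3333
Step 2: unknown factor x
Step 3: 2 mL brought to 16 mL → factor 16/2 = 8
Step 4: 11-fold → factor 11
Product of known-step factors = 293.33
Overall factor = 3.00 × 10^7 cells/mL / (7.84 × 10^3 cells/mL) = 3826.5
x = 3826.5 / 293.33 = 13.0

13.0-fold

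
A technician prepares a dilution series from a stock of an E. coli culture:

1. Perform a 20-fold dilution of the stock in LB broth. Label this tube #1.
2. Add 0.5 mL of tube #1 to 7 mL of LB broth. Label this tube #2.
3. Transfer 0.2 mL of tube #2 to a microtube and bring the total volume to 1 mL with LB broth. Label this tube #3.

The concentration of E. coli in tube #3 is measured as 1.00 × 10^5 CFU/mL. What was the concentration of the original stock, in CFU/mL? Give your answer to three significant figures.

1.50 × 10^8 CFU/mL

Step 1: 20-fold → factor 20
Step 2: 0.5 mL + 7 mL = 7.5 mL total → factor 7.5/0.5 = 15
Step 3: 0.2 mL brought to 1 mL → factor 1/0.2 = 5
Overall dilution factor = 20 × 15 × 5 = 1500
Stock = 1.00 × 10^5 CFU/mL × 1500 = 1.50 × 10^8 CFU/mL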